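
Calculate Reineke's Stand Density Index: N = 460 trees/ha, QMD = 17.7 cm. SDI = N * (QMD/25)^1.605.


QMD/25 = 17.7/25 = 0.708
(0.708)^1.605 = exp(1.605 * ln(0.708)) = exp(1.605 * (-0.345311)) = exp(-0.554224) = 0.574518
SDI = 460 * 0.574518 = 264.278 ≈ 264

264


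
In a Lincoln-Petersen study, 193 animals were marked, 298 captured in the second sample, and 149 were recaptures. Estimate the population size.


N = M * C / R = 193 * 298 / 149 = 57514 / 149 = 386

386 individuals


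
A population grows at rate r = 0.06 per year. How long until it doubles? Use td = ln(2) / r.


td = ln(2) / 0.06 = 0.693147 / 0.06 = 11.5525 ≈ 11.6 years

11.6 years


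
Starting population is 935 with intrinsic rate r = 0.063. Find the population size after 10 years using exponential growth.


r*t = 0.063 * 10 = 0.63
exp(0.63) = 1.87761
N = 935 * 1.87761 = 1755.57 ≈ 1756

1756


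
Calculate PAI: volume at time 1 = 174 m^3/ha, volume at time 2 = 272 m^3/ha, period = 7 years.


PAI = (V2 - V1) / period = (272 - 174) / 7 = 98 / 7 = 14.00 m^3/ha/yr

14.00 m^3/ha/yr


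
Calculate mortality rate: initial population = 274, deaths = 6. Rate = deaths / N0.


Mortality rate = 6 / 274 = 0.021898 ≈ 0.0219

0.0219


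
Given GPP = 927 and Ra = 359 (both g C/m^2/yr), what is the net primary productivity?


NPP = GPP - Ra = 927 - 359 = 568 g C/m^2/yr

568 g C/m^2/yr


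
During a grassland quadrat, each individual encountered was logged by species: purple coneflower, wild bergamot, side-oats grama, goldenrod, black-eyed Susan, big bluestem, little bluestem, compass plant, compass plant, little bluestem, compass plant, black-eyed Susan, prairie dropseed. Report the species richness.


Total individuals logged = 13
Distinct species (count of individuals): purple coneflower (1), wild bergamot (1), side-oats grama (1), goldenrod (1), black-eyed Susan (2), big bluestem (1), little bluestem (2), compass plant (3), prairie dropseed (1)
Species richness = number of distinct species = 9

9


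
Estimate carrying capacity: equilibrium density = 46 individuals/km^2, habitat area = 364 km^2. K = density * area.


K = 46 * 364 = 16744 individuals

16744 individuals


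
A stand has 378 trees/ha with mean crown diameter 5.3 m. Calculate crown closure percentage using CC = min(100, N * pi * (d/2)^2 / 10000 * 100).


(d/2)^2 = (5.3/2)^2 = 2.65^2 = 7.0225
Crown area = 3.141593 * 7.0225 = 22.0618 m^2
N * area / 10000 * 100 = 378 * 22.0618 / 10000 * 100 = 83.3936
CC = min(100, 83.3936) = 83.3936 ≈ 83.4%

83.4%


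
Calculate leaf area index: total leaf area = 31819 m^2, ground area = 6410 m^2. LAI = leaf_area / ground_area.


LAI = 31819 / 6410 = 4.9640 ≈ 4.96

4.96


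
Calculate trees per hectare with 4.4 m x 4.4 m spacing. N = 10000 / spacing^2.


N = 10000 / 4.4^2 = 10000 / 19.36 = 516.529 ≈ 517 trees/ha

517 trees/ha


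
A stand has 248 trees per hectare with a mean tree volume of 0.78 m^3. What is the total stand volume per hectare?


V_stand = 248 * 0.78 = 193.44 ≈ 193.4 m^3/ha

193.4 m^3/ha


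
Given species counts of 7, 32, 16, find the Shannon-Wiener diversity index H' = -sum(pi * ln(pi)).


Total N = 7 + 32 + 16 = 55
Per-species terms:
  p = 7/55 = 0.127273; ln(p) = -2.061421; p*ln(p) = 0.127273 * (-2.061421) = -0.262363
  p = 32/55 = 0.581818; ln(p) = -0.541598; p*ln(p) = 0.581818 * (-0.541598) = -0.315111
  p = 16/55 = 0.290909; ln(p) = -1.234745; p*ln(p) = 0.290909 * (-1.234745) = -0.359198
sum(p*ln(p)) = (-0.262363) + (-0.315111) + (-0.359198) = -0.936672
H' = -(-0.936672) = 0.936672 ≈ 0.9367

0.9367


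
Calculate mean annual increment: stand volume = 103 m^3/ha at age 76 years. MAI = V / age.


MAI = 103 / 76 = 1.3553 ≈ 1.36 m^3/ha/yr

1.36 m^3/ha/yr


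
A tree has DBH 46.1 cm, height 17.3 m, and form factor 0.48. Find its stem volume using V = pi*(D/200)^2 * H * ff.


(D/200)^2 = (46.1/200)^2 = 0.2305^2 = 0.05313025
BA = 3.141593 * 0.05313025 = 0.166914 m^2
V = 0.166914 * 17.3 * 0.48 = 1.38605 ≈ 1.386 m^3

1.386 m^3


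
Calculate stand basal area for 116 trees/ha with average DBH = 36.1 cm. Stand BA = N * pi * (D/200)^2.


(D/200)^2 = (36.1/200)^2 = 0.1805^2 = 0.03258025
Individual BA = 3.141593 * 0.03258025 = 0.102354 m^2
Stand BA = 116 * 0.102354 = 11.8731 ≈ 11.87 m^2/ha

11.87 m^2/ha


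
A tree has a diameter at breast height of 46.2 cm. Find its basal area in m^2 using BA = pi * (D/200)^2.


D/200 = 46.2/200 = 0.231 m
(D/200)^2 = 0.231^2 = 0.053361
BA = 3.141593 * 0.053361 = 0.167639 ≈ 0.1676 m^2

0.1676 m^2


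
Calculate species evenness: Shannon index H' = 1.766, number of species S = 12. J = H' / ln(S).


ln(12) = 2.48491
J = H' / ln(S) = 1.766 / 2.48491 = 0.710690 ≈ 0.7107

0.7107


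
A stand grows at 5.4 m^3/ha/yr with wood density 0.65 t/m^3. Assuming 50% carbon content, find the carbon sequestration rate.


C = 5.4 * 0.65 * 0.5 = 1.755 ≈ 1.76 t C/ha/yr

1.76 t C/ha/yr


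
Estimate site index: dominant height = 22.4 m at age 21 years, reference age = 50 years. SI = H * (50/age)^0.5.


50/21 = 2.38095
(2.38095)^0.5 = 1.54303
SI = 22.4 * 1.54303 = 34.5639 ≈ 34.6 m

34.6 m


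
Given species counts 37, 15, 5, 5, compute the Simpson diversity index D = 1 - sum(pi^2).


Total N = 37 + 15 + 5 + 5 = 62
Per-species terms:
  p = 37/62 = 0.596774; p^2 = 0.596774^2 = 0.356139
  p = 15/62 = 0.241935; p^2 = 0.241935^2 = 0.058533
  p = 5/62 = 0.080645; p^2 = 0.080645^2 = 0.006504
  p = 5/62 = 0.080645; p^2 = 0.080645^2 = 0.006504
sum(p^2) = 0.356139 + 0.058533 + 0.006504 + 0.006504 = 0.427680
D = 1 - 0.427680 = 0.572320 ≈ 0.5723

0.5723


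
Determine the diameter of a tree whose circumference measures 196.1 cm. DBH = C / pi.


DBH = C / pi = 196.1 / 3.141593 = 62.4206 ≈ 62.42 cm

62.42 cm


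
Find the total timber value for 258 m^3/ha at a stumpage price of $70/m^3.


Value = 258 * 70 = $18060/ha

$18060/ha


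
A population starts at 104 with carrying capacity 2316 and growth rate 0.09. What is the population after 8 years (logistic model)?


(K - N0)/N0 = (2316 - 104)/104 = 2212/104 = 21.2692
r*t = 0.09 * 8 = 0.72; exp(-0.72) = 0.486752
21.2692 * 0.486752 = 10.3528
1 + 10.3528 = 11.3528
N = 2316 / 11.3528 = 204.003 ≈ 204

204


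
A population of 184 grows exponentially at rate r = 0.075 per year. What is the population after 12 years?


r*t = 0.075 * 12 = 0.9
exp(0.9) = 2.45960
N = 184 * 2.45960 = 452.566 ≈ 453

453


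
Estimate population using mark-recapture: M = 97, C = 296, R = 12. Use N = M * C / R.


N = M * C / R = 97 * 296 / 12 = 28712 / 12 = 2392.67 ≈ 2393

2393 individuals


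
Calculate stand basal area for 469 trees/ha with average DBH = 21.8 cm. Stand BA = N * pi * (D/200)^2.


(D/200)^2 = (21.8/200)^2 = 0.109^2 = 0.011881
Individual BA = 3.141593 * 0.011881 = 0.0373253 m^2
Stand BA = 469 * 0.0373253 = 17.5056 ≈ 17.51 m^2/ha

17.51 m^2/ha


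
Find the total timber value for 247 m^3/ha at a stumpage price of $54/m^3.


Value = 247 * 54 = $13338/ha

$13338/ha


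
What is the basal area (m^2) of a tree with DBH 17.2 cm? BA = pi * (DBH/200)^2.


D/200 = 17.2/200 = 0.086 m
(D/200)^2 = 0.086^2 = 0.007396
BA = 3.141593 * 0.007396 = 0.0232352 ≈ 0.0232 m^2

0.0232 m^2


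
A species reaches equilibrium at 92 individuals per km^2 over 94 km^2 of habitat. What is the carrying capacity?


K = 92 * 94 = 8648 individuals

8648 individuals


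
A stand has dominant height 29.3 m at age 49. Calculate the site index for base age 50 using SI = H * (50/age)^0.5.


50/49 = 1.02041
(1.02041)^0.5 = 1.01015
SI = 29.3 * 1.01015 = 29.5974 ≈ 29.6 m

29.6 m


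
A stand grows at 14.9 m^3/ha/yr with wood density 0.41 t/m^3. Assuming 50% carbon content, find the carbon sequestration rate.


C = 14.9 * 0.41 * 0.5 = 3.0545 ≈ 3.05 t C/ha/yr

3.05 t C/ha/yr


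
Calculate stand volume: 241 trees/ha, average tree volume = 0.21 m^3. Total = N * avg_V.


V_stand = 241 * 0.21 = 50.61 ≈ 50.6 m^3/ha

50.6 m^3/ha


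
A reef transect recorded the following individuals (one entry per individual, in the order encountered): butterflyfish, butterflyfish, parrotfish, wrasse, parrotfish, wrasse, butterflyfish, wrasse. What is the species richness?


Total individuals logged = 8
Distinct species (count of individuals): butterflyfish (3), parrotfish (2), wrasse (3)
Species richness = number of distinct species = 3

3


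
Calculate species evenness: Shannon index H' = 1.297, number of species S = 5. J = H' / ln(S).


ln(5) = 1.60944
J = H' / ln(S) = 1.297 / 1.60944 = 0.805870 ≈ 0.8059

0.8059


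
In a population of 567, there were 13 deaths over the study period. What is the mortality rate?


Mortality rate = 13 / 567 = 0.022928 ≈ 0.0229

0.0229


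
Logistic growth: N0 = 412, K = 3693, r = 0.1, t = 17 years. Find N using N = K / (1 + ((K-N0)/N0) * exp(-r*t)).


(K - N0)/N0 = (3693 - 412)/412 = 3281/412 = 7.96359
r*t = 0.1 * 17 = 1.7; exp(-1.7) = 0.182684
7.96359 * 0.182684 = 1.45482
1 + 1.45482 = 2.45482
N = 3693 / 2.45482 = 1504.39 ≈ 1504

1504


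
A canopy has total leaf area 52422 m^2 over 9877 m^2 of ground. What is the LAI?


LAI = 52422 / 9877 = 5.3075 ≈ 5.31

5.31


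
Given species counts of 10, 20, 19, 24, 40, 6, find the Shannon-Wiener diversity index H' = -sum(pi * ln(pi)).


Total N = 10 + 20 + 19 + 24 + 40 + 6 = 119
Per-species terms:
  p = 10/119 = 0.084034; ln(p) = -2.476534; p*ln(p) = 0.084034 * (-2.476534) = -0.208113
  p = 20/119 = 0.168067; ln(p) = -1.783393; p*ln(p) = 0.168067 * (-1.783393) = -0.299730
  p = 19/119 = 0.159664; ln(p) = -1.834684; p*ln(p) = 0.159664 * (-1.834684) = -0.292933
  p = 24/119 = 0.201681; ln(p) = -1.601068; p*ln(p) = 0.201681 * (-1.601068) = -0.322905
  p = 40/119 = 0.336134; ln(p) = -1.090245; p*ln(p) = 0.336134 * (-1.090245) = -0.366468
  p = 6/119 = 0.050420; ln(p) = -2.987367; p*ln(p) = 0.050420 * (-2.987367) = -0.150623
sum(p*ln(p)) = (-0.208113) + (-0.299730) + (-0.292933) + (-0.322905) + (-0.366468) + (-0.150623) = -1.640772
H' = -(-1.640772) = 1.640772 ≈ 1.6408

1.6408


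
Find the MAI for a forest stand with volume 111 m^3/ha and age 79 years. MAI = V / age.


MAI = 111 / 79 = 1.4051 ≈ 1.41 m^3/ha/yr

1.41 m^3/ha/yr


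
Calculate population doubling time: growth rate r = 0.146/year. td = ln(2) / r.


td = ln(2) / 0.146 = 0.693147 / 0.146 = 4.74758 ≈ 4.7 years

4.7 years


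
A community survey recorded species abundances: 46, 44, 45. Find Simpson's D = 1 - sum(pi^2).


Total N = 46 + 44 + 45 = 135
Per-species terms:
  p = 46/135 = 0.340741; p^2 = 0.340741^2 = 0.116104
  p = 44/135 = 0.325926; p^2 = 0.325926^2 = 0.106228
  p = 45/135 = 0.333333; p^2 = 0.333333^2 = 0.111111
sum(p^2) = 0.116104 + 0.106228 + 0.111111 = 0.333443
D = 1 - 0.333443 = 0.666557 ≈ 0.6666

0.6666


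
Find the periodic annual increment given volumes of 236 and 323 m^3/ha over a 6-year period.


PAI = (V2 - V1) / period = (323 - 236) / 6 = 87 / 6 = 14.50 m^3/ha/yr

14.50 m^3/ha/yr


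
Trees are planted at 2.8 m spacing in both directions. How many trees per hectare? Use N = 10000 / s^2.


N = 10000 / 2.8^2 = 10000 / 7.84 = 1275.51 ≈ 1276 trees/ha

1276 trees/ha


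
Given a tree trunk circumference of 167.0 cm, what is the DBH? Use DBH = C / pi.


DBH = C / pi = 167.0 / 3.141593 = 53.1577 ≈ 53.16 cm

53.16 cm


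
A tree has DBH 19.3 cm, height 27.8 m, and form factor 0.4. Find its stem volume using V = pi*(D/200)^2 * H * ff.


(D/200)^2 = (19.3/200)^2 = 0.0965^2 = 0.00931225
BA = 3.141593 * 0.00931225 = 0.0292553 m^2
V = 0.0292553 * 27.8 * 0.4 = 0.325319 ≈ 0.325 m^3

0.325 m^3


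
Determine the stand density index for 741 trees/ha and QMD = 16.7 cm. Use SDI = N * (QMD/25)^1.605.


QMD/25 = 16.7/25 = 0.668
(0.668)^1.605 = exp(1.605 * ln(0.668)) = exp(1.605 * (-0.403467)) = exp(-0.647565) = 0.523319
SDI = 741 * 0.523319 = 387.779 ≈ 388

388


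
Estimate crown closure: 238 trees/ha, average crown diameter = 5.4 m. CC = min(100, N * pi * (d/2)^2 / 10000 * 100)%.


(d/2)^2 = (5.4/2)^2 = 2.7^2 = 7.29
Crown area = 3.141593 * 7.29 = 22.9022 m^2
N * area / 10000 * 100 = 238 * 22.9022 / 10000 * 100 = 54.5072
CC = min(100, 54.5072) = 54.5072 ≈ 54.5%

54.5%


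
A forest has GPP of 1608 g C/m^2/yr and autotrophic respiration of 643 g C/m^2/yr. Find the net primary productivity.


NPP = GPP - Ra = 1608 - 643 = 965 g C/m^2/yr

965 g C/m^2/yr


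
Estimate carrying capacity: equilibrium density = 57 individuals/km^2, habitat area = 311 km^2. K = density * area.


K = 57 * 311 = 17727 individuals

17727 individuals


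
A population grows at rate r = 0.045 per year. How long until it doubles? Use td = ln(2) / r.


td = ln(2) / 0.045 = 0.693147 / 0.045 = 15.4033 ≈ 15.4 years

15.4 years


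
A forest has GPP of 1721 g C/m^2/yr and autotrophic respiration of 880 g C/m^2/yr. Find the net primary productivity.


NPP = GPP - Ra = 1721 - 880 = 841 g C/m^2/yr

841 g C/m^2/yr


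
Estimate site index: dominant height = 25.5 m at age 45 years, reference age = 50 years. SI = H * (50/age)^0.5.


50/45 = 1.11111
(1.11111)^0.5 = 1.05409
SI = 25.5 * 1.05409 = 26.8793 ≈ 26.9 m

26.9 m


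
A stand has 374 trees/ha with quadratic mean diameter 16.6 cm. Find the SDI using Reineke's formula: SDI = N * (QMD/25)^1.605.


QMD/25 = 16.6/25 = 0.664
(0.664)^1.605 = exp(1.605 * ln(0.664)) = exp(1.605 * (-0.409473)) = exp(-0.657204) = 0.518298
SDI = 374 * 0.518298 = 193.843 ≈ 194

194


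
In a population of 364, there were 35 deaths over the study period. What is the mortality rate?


Mortality rate = 35 / 364 = 0.096154 ≈ 0.0962

0.0962


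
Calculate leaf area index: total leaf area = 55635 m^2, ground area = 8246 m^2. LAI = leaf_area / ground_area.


LAI = 55635 / 8246 = 6.7469 ≈ 6.75

6.75


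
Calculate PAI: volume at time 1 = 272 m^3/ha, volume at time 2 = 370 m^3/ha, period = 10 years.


PAI = (V2 - V1) / period = (370 - 272) / 10 = 98 / 10 = 9.80 m^3/ha/yr

9.80 m^3/ha/yr


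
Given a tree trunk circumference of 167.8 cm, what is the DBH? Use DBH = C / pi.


DBH = C / pi = 167.8 / 3.141593 = 53.4124 ≈ 53.41 cm

53.41 cm


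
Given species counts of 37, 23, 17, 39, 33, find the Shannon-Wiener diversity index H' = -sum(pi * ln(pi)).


Total N = 37 + 23 + 17 + 39 + 33 = 149
Per-species terms:
  p = 37/149 = 0.248322; ln(p) = -1.393029; p*ln(p) = 0.248322 * (-1.393029) = -0.345920
  p = 23/149 = 0.154362; ln(p) = -1.868455; p*ln(p) = 0.154362 * (-1.868455) = -0.288418
  p = 17/149 = 0.114094; ln(p) = -2.170733; p*ln(p) = 0.114094 * (-2.170733) = -0.247668
  p = 39/149 = 0.261745; ln(p) = -1.340385; p*ln(p) = 0.261745 * (-1.340385) = -0.350839
  p = 33/149 = 0.221477; ln(p) = -1.507437; p*ln(p) = 0.221477 * (-1.507437) = -0.333863
sum(p*ln(p)) = (-0.345920) + (-0.288418) + (-0.247668) + (-0.350839) + (-0.333863) = -1.566708
H' = -(-1.566708) = 1.566708 ≈ 1.5667

1.5667


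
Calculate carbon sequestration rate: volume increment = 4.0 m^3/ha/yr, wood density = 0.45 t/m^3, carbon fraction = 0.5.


C = 4.0 * 0.45 * 0.5 = 0.90 t C/ha/yr

0.90 t C/ha/yr


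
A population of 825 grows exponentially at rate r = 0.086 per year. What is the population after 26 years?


r*t = 0.086 * 26 = 2.236
exp(2.236) = 9.35583
N = 825 * 9.35583 = 7718.56 ≈ 7719

7719


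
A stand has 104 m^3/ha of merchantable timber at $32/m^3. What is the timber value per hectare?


Value = 104 * 32 = $3328/ha

$3328/ha


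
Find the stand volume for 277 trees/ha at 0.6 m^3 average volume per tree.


V_stand = 277 * 0.6 = 166.2 m^3/ha

166.2 m^3/ha


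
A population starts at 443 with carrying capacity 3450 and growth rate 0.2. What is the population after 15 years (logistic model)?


(K - N0)/N0 = (3450 - 443)/443 = 3007/443 = 6.78781
r*t = 0.2 * 15 = 3; exp(-3) = 0.0497871
6.78781 * 0.0497871 = 0.337945
1 + 0.337945 = 1.33795
N = 3450 / 1.33795 = 2578.57 ≈ 2579

2579


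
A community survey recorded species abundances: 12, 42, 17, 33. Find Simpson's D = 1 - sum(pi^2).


Total N = 12 + 42 + 17 + 33 = 104
Per-species terms:
  p = 12/104 = 0.115385; p^2 = 0.115385^2 = 0.013314
  p = 42/104 = 0.403846; p^2 = 0.403846^2 = 0.163092
  p = 17/104 = 0.163462; p^2 = 0.163462^2 = 0.026720
  p = 33/104 = 0.317308; p^2 = 0.317308^2 = 0.100684
sum(p^2) = 0.013314 + 0.163092 + 0.026720 + 0.100684 = 0.303810
D = 1 - 0.303810 = 0.696190 ≈ 0.6962

0.6962


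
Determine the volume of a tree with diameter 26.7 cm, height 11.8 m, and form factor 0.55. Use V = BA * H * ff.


(D/200)^2 = (26.7/200)^2 = 0.1335^2 = 0.01782225
BA = 3.141593 * 0.01782225 = 0.0559903 m^2
V = 0.0559903 * 11.8 * 0.55 = 0.363377 ≈ 0.363 m^3

0.363 m^3


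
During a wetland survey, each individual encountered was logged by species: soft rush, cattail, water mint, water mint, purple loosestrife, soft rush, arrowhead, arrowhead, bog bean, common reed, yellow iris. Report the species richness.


Total individuals logged = 11
Distinct species (count of individuals): soft rush (2), cattail (1), water mint (2), purple loosestrife (1), arrowhead (2), bog bean (1), common reed (1), yellow iris (1)
Species richness = number of distinct species = 8

8


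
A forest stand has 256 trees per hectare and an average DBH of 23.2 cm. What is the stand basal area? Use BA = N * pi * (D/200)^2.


(D/200)^2 = (23.2/200)^2 = 0.116^2 = 0.013456
Individual BA = 3.141593 * 0.013456 = 0.0422733 m^2
Stand BA = 256 * 0.0422733 = 10.8220 ≈ 10.82 m^2/ha

10.82 m^2/ha


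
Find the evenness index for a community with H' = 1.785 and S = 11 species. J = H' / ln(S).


ln(11) = 2.39790
J = H' / ln(S) = 1.785 / 2.39790 = 0.744401 ≈ 0.7444

0.7444


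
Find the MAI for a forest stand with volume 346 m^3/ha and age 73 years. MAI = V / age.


MAI = 346 / 73 = 4.7397 ≈ 4.74 m^3/ha/yr

4.74 m^3/ha/yr


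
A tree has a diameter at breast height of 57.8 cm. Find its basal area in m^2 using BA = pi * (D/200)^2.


D/200 = 57.8/200 = 0.289 m
(D/200)^2 = 0.289^2 = 0.083521
BA = 3.141593 * 0.083521 = 0.262389 ≈ 0.2624 m^2

0.2624 m^2


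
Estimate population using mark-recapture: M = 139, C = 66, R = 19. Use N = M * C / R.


N = M * C / R = 139 * 66 / 19 = 9174 / 19 = 482.84 ≈ 483

483 individuals


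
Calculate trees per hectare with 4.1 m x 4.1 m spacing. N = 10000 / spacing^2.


N = 10000 / 4.1^2 = 10000 / 16.81 = 594.884 ≈ 595 trees/ha

595 trees/ha


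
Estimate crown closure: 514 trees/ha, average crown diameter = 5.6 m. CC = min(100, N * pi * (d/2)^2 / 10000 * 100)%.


(d/2)^2 = (5.6/2)^2 = 2.8^2 = 7.84
Crown area = 3.141593 * 7.84 = 24.6301 m^2
N * area / 10000 * 100 = 514 * 24.6301 / 10000 * 100 = 126.599
CC = min(100, 126.599) = 100%

100%


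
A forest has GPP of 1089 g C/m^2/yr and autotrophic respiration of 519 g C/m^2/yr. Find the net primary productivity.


NPP = GPP - Ra = 1089 - 519 = 570 g C/m^2/yr

570 g C/m^2/yr


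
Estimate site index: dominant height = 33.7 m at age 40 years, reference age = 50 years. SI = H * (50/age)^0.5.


50/40 = 1.25000
(1.25000)^0.5 = 1.11803
SI = 33.7 * 1.11803 = 37.6776 ≈ 37.7 m

37.7 m


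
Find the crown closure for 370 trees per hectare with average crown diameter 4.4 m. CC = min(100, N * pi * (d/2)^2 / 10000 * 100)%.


(d/2)^2 = (4.4/2)^2 = 2.2^2 = 4.84
Crown area = 3.141593 * 4.84 = 15.2053 m^2
N * area / 10000 * 100 = 370 * 15.2053 / 10000 * 100 = 56.2596
CC = min(100, 56.2596) = 56.2596 ≈ 56.3%

56.3%


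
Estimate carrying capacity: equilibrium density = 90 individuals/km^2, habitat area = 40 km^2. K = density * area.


K = 90 * 40 = 3600 individuals

3600 individuals


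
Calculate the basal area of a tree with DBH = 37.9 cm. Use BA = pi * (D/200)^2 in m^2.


D/200 = 37.9/200 = 0.1895 m
(D/200)^2 = 0.1895^2 = 0.03591025
BA = 3.141593 * 0.03591025 = 0.112815 ≈ 0.1128 m^2

0.1128 m^2


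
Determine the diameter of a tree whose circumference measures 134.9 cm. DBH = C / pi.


DBH = C / pi = 134.9 / 3.141593 = 42.9400 ≈ 42.94 cm

42.94 cm


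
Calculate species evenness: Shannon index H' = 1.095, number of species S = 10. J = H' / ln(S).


ln(10) = 2.30259
J = H' / ln(S) = 1.095 / 2.30259 = 0.475551 ≈ 0.4756

0.4756


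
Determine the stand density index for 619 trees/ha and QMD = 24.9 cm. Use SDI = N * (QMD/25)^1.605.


QMD/25 = 24.9/25 = 0.996
(0.996)^1.605 = exp(1.605 * ln(0.996)) = exp(1.605 * (-0.00400802)) = exp(-0.00643287) = 0.993588
SDI = 619 * 0.993588 = 615.031 ≈ 615

615


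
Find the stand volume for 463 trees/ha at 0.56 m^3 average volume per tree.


V_stand = 463 * 0.56 = 259.28 ≈ 259.3 m^3/ha

259.3 m^3/ha


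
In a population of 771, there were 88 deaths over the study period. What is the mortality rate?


Mortality rate = 88 / 771 = 0.114137 ≈ 0.1141

0.1141


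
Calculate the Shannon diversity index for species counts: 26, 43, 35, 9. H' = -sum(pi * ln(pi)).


Total N = 26 + 43 + 35 + 9 = 113
Per-species terms:
  p = 26/113 = 0.230088; ln(p) = -1.469293; p*ln(p) = 0.230088 * (-1.469293) = -0.338067
  p = 43/113 = 0.380531; ln(p) = -0.966188; p*ln(p) = 0.380531 * (-0.966188) = -0.367664
  p = 35/113 = 0.309735; ln(p) = -1.172038; p*ln(p) = 0.309735 * (-1.172038) = -0.363021
  p = 9/113 = 0.079646; ln(p) = -2.530163; p*ln(p) = 0.079646 * (-2.530163) = -0.201517
sum(p*ln(p)) = (-0.338067) + (-0.367664) + (-0.363021) + (-0.201517) = -1.270269
H' = -(-1.270269) = 1.270269 ≈ 1.2703

1.2703


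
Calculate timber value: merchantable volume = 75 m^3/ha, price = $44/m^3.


Value = 75 * 44 = $3300/ha

$3300/ha


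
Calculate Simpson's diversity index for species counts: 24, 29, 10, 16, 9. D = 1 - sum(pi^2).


Total N = 24 + 29 + 10 + 16 + 9 = 88
Per-species terms:
  p = 24/88 = 0.272727; p^2 = 0.272727^2 = 0.074380
  p = 29/88 = 0.329545; p^2 = 0.329545^2 = 0.108600
  p = 10/88 = 0.113636; p^2 = 0.113636^2 = 0.012913
  p = 16/88 = 0.181818; p^2 = 0.181818^2 = 0.033058
  p = 9/88 = 0.102273; p^2 = 0.102273^2 = 0.010460
sum(p^2) = 0.074380 + 0.108600 + 0.012913 + 0.033058 + 0.010460 = 0.239411
D = 1 - 0.239411 = 0.760589 ≈ 0.7606

0.7606


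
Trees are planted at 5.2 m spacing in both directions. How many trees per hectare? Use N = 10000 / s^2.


N = 10000 / 5.2^2 = 10000 / 27.04 = 369.822 ≈ 370 trees/ha

370 trees/ha


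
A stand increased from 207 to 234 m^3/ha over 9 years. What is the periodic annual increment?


PAI = (V2 - V1) / period = (234 - 207) / 9 = 27 / 9 = 3.00 m^3/ha/yr

3.00 m^3/ha/yr


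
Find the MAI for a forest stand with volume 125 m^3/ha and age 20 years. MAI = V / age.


MAI = 125 / 20 = 6.25 m^3/ha/yr

6.25 m^3/ha/yr


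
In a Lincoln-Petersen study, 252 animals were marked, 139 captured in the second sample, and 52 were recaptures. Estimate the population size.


N = M * C / R = 252 * 139 / 52 = 35028 / 52 = 673.62 ≈ 674

674 individuals


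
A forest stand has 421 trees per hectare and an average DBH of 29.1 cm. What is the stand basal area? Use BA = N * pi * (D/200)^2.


(D/200)^2 = (29.1/200)^2 = 0.1455^2 = 0.02117025
Individual BA = 3.141593 * 0.02117025 = 0.0665083 m^2
Stand BA = 421 * 0.0665083 = 28.0000 ≈ 28.00 m^2/ha

28.00 m^2/ha


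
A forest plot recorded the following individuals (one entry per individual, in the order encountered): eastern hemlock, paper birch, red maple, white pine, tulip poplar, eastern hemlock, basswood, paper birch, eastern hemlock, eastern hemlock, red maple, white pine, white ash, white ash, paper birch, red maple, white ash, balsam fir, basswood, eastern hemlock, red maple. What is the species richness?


Total individuals logged = 21
Distinct species (count of individuals): eastern hemlock (5), paper birch (3), red maple (4), white pine (2), tulip poplar (1), basswood (2), white ash (3), balsam fir (1)
Species richness = number of distinct species = 8

8


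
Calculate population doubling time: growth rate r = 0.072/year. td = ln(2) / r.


td = ln(2) / 0.072 = 0.693147 / 0.072 = 9.62704 ≈ 9.6 years

9.6 years


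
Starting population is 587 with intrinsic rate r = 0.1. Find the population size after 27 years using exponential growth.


r*t = 0.1 * 27 = 2.7
exp(2.7) = 14.8797
N = 587 * 14.8797 = 8734.38 ≈ 8734

8734


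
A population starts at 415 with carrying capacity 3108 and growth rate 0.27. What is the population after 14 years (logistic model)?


(K - N0)/N0 = (3108 - 415)/415 = 2693/415 = 6.48916
r*t = 0.27 * 14 = 3.78; exp(-3.78) = 0.0228227
6.48916 * 0.0228227 = 0.148100
1 + 0.148100 = 1.14810
N = 3108 / 1.14810 = 2707.08 ≈ 2707

2707


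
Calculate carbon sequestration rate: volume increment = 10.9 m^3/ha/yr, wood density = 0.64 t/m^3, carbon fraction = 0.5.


C = 10.9 * 0.64 * 0.5 = 3.488 ≈ 3.49 t C/ha/yr

3.49 t C/ha/yr


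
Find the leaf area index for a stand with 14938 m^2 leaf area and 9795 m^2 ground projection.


LAI = 14938 / 9795 = 1.5251 ≈ 1.53

1.53


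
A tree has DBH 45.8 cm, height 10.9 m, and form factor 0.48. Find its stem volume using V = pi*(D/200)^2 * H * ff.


(D/200)^2 = (45.8/200)^2 = 0.229^2 = 0.052441
BA = 3.141593 * 0.052441 = 0.164748 m^2
V = 0.164748 * 10.9 * 0.48 = 0.861962 ≈ 0.862 m^3

0.862 m^3


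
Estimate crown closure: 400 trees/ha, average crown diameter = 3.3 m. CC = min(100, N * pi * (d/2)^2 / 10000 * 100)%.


(d/2)^2 = (3.3/2)^2 = 1.65^2 = 2.7225
Crown area = 3.141593 * 2.7225 = 8.55299 m^2
N * area / 10000 * 100 = 400 * 8.55299 / 10000 * 100 = 34.2120
CC = min(100, 34.2120) = 34.2120 ≈ 34.2%

34.2%


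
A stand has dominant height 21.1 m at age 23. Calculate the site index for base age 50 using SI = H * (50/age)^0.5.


50/23 = 2.17391
(2.17391)^0.5 = 1.47442
SI = 21.1 * 1.47442 = 31.1103 ≈ 31.1 m

31.1 m


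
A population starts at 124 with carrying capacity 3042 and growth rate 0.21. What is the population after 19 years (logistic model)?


(K - N0)/N0 = (3042 - 124)/124 = 2918/124 = 23.5323
r*t = 0.21 * 19 = 3.99; exp(-3.99) = 0.0184997
23.5323 * 0.0184997 = 0.435340
1 + 0.435340 = 1.43534
N = 3042 / 1.43534 = 2119.36 ≈ 2119

2119


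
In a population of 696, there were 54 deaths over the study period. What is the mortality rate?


Mortality rate = 54 / 696 = 0.077586 ≈ 0.0776

0.0776


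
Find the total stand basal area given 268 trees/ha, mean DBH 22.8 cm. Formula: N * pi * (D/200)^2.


(D/200)^2 = (22.8/200)^2 = 0.114^2 = 0.012996
Individual BA = 3.141593 * 0.012996 = 0.0408281 m^2
Stand BA = 268 * 0.0408281 = 10.9419 ≈ 10.94 m^2/ha

10.94 m^2/ha


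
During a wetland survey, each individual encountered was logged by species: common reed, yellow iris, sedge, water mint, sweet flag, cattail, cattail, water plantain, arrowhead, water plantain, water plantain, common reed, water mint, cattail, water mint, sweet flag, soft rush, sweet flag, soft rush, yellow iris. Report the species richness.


Total individuals logged = 20
Distinct species (count of individuals): common reed (2), yellow iris (2), sedge (1), water mint (3), sweet flag (3), cattail (3), water plantain (3), arrowhead (1), soft rush (2)
Species richness = number of distinct species = 9

9


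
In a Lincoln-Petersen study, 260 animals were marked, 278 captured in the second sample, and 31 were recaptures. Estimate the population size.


N = M * C / R = 260 * 278 / 31 = 72280 / 31 = 2331.61 ≈ 2332

2332 individuals


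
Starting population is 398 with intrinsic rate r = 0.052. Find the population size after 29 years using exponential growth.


r*t = 0.052 * 29 = 1.508
exp(1.508) = 4.51769
N = 398 * 4.51769 = 1798.04 ≈ 1798

1798


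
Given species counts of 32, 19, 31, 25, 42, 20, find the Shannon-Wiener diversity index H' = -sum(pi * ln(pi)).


Total N = 32 + 19 + 31 + 25 + 42 + 20 = 169
Per-species terms:
  p = 32/169 = 0.189349; ln(p) = -1.664163; p*ln(p) = 0.189349 * (-1.664163) = -0.315108
  p = 19/169 = 0.112426; ln(p) = -2.185460; p*ln(p) = 0.112426 * (-2.185460) = -0.245703
  p = 31/169 = 0.183432; ln(p) = -1.695911; p*ln(p) = 0.183432 * (-1.695911) = -0.311084
  p = 25/169 = 0.147929; ln(p) = -1.911023; p*ln(p) = 0.147929 * (-1.911023) = -0.282696
  p = 42/169 = 0.248521; ln(p) = -1.392228; p*ln(p) = 0.248521 * (-1.392228) = -0.345998
  p = 20/169 = 0.118343; ln(p) = -2.134168; p*ln(p) = 0.118343 * (-2.134168) = -0.252564
sum(p*ln(p)) = (-0.315108) + (-0.245703) + (-0.311084) + (-0.282696) + (-0.345998) + (-0.252564) = -1.753153
H' = -(-1.753153) = 1.753153 ≈ 1.7532

1.7532


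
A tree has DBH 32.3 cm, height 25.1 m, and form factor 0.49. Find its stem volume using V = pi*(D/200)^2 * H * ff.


(D/200)^2 = (32.3/200)^2 = 0.1615^2 = 0.02608225
BA = 3.141593 * 0.02608225 = 0.0819398 m^2
V = 0.0819398 * 25.1 * 0.49 = 1.00778 ≈ 1.008 m^3

1.008 m^3


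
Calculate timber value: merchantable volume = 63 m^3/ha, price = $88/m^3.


Value = 63 * 88 = $5544/ha

$5544/ha


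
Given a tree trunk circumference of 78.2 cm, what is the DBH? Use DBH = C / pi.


DBH = C / pi = 78.2 / 3.141593 = 24.8918 ≈ 24.89 cm

24.89 cm


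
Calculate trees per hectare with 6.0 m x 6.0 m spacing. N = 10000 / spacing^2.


N = 10000 / 6.0^2 = 10000 / 36 = 277.778 ≈ 278 trees/ha

278 trees/ha


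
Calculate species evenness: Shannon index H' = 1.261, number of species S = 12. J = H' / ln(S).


ln(12) = 2.48491
J = H' / ln(S) = 1.261 / 2.48491 = 0.507463 ≈ 0.5075

0.5075


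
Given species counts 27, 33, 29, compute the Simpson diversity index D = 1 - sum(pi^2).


Total N = 27 + 33 + 29 = 89
Per-species terms:
  p = 27/89 = 0.303371; p^2 = 0.303371^2 = 0.092034
  p = 33/89 = 0.370787; p^2 = 0.370787^2 = 0.137483
  p = 29/89 = 0.325843; p^2 = 0.325843^2 = 0.106174
sum(p^2) = 0.092034 + 0.137483 + 0.106174 = 0.335691
D = 1 - 0.335691 = 0.664309 ≈ 0.6643

0.6643


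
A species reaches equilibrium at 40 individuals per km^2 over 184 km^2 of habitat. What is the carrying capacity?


K = 40 * 184 = 7360 individuals

7360 individuals


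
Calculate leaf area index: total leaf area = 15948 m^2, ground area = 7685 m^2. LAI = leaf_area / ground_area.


LAI = 15948 / 7685 = 2.0752 ≈ 2.08

2.08


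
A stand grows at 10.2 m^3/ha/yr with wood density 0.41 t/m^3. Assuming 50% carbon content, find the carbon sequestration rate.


C = 10.2 * 0.41 * 0.5 = 2.091 ≈ 2.09 t C/ha/yr

2.09 t C/ha/yr


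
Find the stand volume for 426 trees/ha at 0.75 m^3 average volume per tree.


V_stand = 426 * 0.75 = 319.5 m^3/ha

319.5 m^3/ha


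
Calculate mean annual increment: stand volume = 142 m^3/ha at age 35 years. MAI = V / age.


MAI = 142 / 35 = 4.0571 ≈ 4.06 m^3/ha/yr

4.06 m^3/ha/yr


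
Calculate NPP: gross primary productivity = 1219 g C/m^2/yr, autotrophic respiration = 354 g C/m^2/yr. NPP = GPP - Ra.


NPP = GPP - Ra = 1219 - 354 = 865 g C/m^2/yr

865 g C/m^2/yr


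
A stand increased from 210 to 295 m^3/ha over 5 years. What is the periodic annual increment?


PAI = (V2 - V1) / period = (295 - 210) / 5 = 85 / 5 = 17.00 m^3/ha/yr

17.00 m^3/ha/yr


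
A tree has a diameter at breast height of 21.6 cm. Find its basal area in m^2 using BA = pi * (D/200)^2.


D/200 = 21.6/200 = 0.108 m
(D/200)^2 = 0.108^2 = 0.011664
BA = 3.141593 * 0.011664 = 0.0366435 ≈ 0.0366 m^2

0.0366 m^2


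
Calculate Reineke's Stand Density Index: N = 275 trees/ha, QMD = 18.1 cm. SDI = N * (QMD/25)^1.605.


QMD/25 = 18.1/25 = 0.724
(0.724)^1.605 = exp(1.605 * ln(0.724)) = exp(1.605 * (-0.322964)) = exp(-0.518357) = 0.595498
SDI = 275 * 0.595498 = 163.762 ≈ 164

164


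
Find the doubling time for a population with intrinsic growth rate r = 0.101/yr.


td = ln(2) / 0.101 = 0.693147 / 0.101 = 6.86284 ≈ 6.9 years

6.9 years


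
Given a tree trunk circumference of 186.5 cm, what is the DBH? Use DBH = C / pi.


DBH = C / pi = 186.5 / 3.141593 = 59.3648 ≈ 59.36 cm

59.36 cm


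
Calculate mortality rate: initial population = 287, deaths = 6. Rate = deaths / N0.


Mortality rate = 6 / 287 = 0.020906 ≈ 0.0209

0.0209


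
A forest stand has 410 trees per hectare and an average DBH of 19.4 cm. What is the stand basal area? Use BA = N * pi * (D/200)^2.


(D/200)^2 = (19.4/200)^2 = 0.097^2 = 0.009409
Individual BA = 3.141593 * 0.009409 = 0.0295592 m^2
Stand BA = 410 * 0.0295592 = 12.1193 ≈ 12.12 m^2/ha

12.12 m^2/ha


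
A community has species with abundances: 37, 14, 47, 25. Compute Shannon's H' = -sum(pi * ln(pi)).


Total N = 37 + 14 + 47 + 25 = 123
Per-species terms:
  p = 37/123 = 0.300813; ln(p) = -1.201266; p*ln(p) = 0.300813 * (-1.201266) = -0.361356
  p = 14/123 = 0.113821; ln(p) = -2.173128; p*ln(p) = 0.113821 * (-2.173128) = -0.247348
  p = 47/123 = 0.382114; ln(p) = -0.962036; p*ln(p) = 0.382114 * (-0.962036) = -0.367607
  p = 25/123 = 0.203252; ln(p) = -1.593309; p*ln(p) = 0.203252 * (-1.593309) = -0.323843
sum(p*ln(p)) = (-0.361356) + (-0.247348) + (-0.367607) + (-0.323843) = -1.300154
H' = -(-1.300154) = 1.300154 ≈ 1.3002

1.3002


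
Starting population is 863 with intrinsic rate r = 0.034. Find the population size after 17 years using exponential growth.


r*t = 0.034 * 17 = 0.578
exp(0.578) = 1.78247
N = 863 * 1.78247 = 1538.27 ≈ 1538

1538


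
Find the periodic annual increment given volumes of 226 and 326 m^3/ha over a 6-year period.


PAI = (V2 - V1) / period = (326 - 226) / 6 = 100 / 6 = 16.6667 ≈ 16.67 m^3/ha/yr

16.67 m^3/ha/yr


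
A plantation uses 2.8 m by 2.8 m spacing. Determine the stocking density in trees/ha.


N = 10000 / 2.8^2 = 10000 / 7.84 = 1275.51 ≈ 1276 trees/ha

1276 trees/ha


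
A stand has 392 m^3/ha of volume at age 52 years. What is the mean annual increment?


MAI = 392 / 52 = 7.5385 ≈ 7.54 m^3/ha/yr

7.54 m^3/ha/yr


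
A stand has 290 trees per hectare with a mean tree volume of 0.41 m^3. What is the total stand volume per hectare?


V_stand = 290 * 0.41 = 118.9 m^3/ha

118.9 m^3/ha


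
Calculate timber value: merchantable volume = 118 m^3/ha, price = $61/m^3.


Value = 118 * 61 = $7198/ha

$7198/ha


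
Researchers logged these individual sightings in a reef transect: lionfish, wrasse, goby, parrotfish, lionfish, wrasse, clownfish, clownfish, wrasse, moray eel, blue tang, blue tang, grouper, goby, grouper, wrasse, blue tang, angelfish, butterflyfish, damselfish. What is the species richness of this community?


Total individuals logged = 20
Distinct species (count of individuals): lionfish (2), wrasse (4), goby (2), parrotfish (1), clownfish (2), moray eel (1), blue tang (3), grouper (2), angelfish (1), butterflyfish (1), damselfish (1)
Species richness = number of distinct species = 11

11


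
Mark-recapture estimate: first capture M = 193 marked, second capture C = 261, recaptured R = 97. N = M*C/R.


N = M * C / R = 193 * 261 / 97 = 50373 / 97 = 519.31 ≈ 519

519 individuals


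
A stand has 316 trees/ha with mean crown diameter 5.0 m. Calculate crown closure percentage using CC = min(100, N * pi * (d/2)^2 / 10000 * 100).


(d/2)^2 = (5.0/2)^2 = 2.5^2 = 6.25
Crown area = 3.141593 * 6.25 = 19.6350 m^2
N * area / 10000 * 100 = 316 * 19.6350 / 10000 * 100 = 62.0466
CC = min(100, 62.0466) = 62.0466 ≈ 62.0%

62.0%


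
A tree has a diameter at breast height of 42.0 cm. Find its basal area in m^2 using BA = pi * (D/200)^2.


D/200 = 42.0/200 = 0.21 m
(D/200)^2 = 0.21^2 = 0.0441
BA = 3.141593 * 0.0441 = 0.138544 ≈ 0.1385 m^2

0.1385 m^2


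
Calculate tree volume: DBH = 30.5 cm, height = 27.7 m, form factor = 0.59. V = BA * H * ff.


(D/200)^2 = (30.5/200)^2 = 0.1525^2 = 0.02325625
BA = 3.141593 * 0.02325625 = 0.0730617 m^2
V = 0.0730617 * 27.7 * 0.59 = 1.19405 ≈ 1.194 m^3

1.194 m^3


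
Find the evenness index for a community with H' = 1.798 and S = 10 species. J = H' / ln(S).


ln(10) = 2.30259
J = H' / ln(S) = 1.798 / 2.30259 = 0.780860 ≈ 0.7809

0.7809


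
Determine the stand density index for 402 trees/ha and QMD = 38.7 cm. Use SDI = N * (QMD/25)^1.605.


QMD/25 = 38.7/25 = 1.548
(1.548)^1.605 = exp(1.605 * ln(1.548)) = exp(1.605 * 0.436964) = exp(0.701327) = 2.01643
SDI = 402 * 2.01643 = 810.605 ≈ 811

811


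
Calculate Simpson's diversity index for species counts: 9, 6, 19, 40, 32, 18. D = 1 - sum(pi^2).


Total N = 9 + 6 + 19 + 40 + 32 + 18 = 124
Per-species terms:
  p = 9/124 = 0.072581; p^2 = 0.072581^2 = 0.005268
  p = 6/124 = 0.048387; p^2 = 0.048387^2 = 0.002341
  p = 19/124 = 0.153226; p^2 = 0.153226^2 = 0.023478
  p = 40/124 = 0.322581; p^2 = 0.322581^2 = 0.104059
  p = 32/124 = 0.258065; p^2 = 0.258065^2 = 0.066598
  p = 18/124 = 0.145161; p^2 = 0.145161^2 = 0.021072
sum(p^2) = 0.005268 + 0.002341 + 0.023478 + 0.104059 + 0.066598 + 0.021072 = 0.222816
D = 1 - 0.222816 = 0.777184 ≈ 0.7772

0.7772


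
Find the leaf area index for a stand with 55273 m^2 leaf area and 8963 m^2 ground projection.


LAI = 55273 / 8963 = 6.1668 ≈ 6.17

6.17


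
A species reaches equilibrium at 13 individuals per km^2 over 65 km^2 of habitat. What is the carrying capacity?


K = 13 * 65 = 845 individuals

845 individuals


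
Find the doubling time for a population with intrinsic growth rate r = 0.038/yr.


td = ln(2) / 0.038 = 0.693147 / 0.038 = 18.2407 ≈ 18.2 years

18.2 years


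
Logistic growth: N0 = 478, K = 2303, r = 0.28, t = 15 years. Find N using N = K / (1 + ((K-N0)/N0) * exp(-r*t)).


(K - N0)/N0 = (2303 - 478)/478 = 1825/478 = 3.81799
r*t = 0.28 * 15 = 4.2; exp(-4.2) = 0.0149956
3.81799 * 0.0149956 = 0.0572531
1 + 0.0572531 = 1.05725
N = 2303 / 1.05725 = 2178.29 ≈ 2178

2178


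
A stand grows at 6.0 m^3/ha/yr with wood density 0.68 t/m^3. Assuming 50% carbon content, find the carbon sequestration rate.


C = 6.0 * 0.68 * 0.5 = 2.04 t C/ha/yr

2.04 t C/ha/yr


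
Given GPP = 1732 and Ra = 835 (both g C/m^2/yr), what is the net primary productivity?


NPP = GPP - Ra = 1732 - 835 = 897 g C/m^2/yr

897 g C/m^2/yr


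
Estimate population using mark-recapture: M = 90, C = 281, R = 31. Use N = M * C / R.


N = M * C / R = 90 * 281 / 31 = 25290 / 31 = 815.81 ≈ 816

816 individuals


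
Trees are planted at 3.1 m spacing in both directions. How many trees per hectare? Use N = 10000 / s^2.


N = 10000 / 3.1^2 = 10000 / 9.61 = 1040.58 ≈ 1041 trees/ha

1041 trees/ha


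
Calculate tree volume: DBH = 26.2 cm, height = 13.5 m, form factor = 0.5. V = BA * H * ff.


(D/200)^2 = (26.2/200)^2 = 0.131^2 = 0.017161
BA = 3.141593 * 0.017161 = 0.0539129 m^2
V = 0.0539129 * 13.5 * 0.5 = 0.363912 ≈ 0.364 m^3

0.364 m^3


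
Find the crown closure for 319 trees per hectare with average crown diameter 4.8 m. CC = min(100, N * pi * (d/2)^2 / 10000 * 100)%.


(d/2)^2 = (4.8/2)^2 = 2.4^2 = 5.76
Crown area = 3.141593 * 5.76 = 18.0956 m^2
N * area / 10000 * 100 = 319 * 18.0956 / 10000 * 100 = 57.7250
CC = min(100, 57.7250) = 57.7250 ≈ 57.7%

57.7%


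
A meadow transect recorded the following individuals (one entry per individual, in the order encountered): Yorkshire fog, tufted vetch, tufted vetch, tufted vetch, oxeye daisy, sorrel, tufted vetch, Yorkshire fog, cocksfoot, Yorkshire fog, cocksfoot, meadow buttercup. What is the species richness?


Total individuals logged = 12
Distinct species (count of individuals): Yorkshire fog (3), tufted vetch (4), oxeye daisy (1), sorrel (1), cocksfoot (2), meadow buttercup (1)
Species richness = number of distinct species = 6

6


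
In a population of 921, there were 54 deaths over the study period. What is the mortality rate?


Mortality rate = 54 / 921 = 0.058632 ≈ 0.0586

0.0586


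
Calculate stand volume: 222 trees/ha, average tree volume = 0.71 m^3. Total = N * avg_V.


V_stand = 222 * 0.71 = 157.62 ≈ 157.6 m^3/ha

157.6 m^3/ha
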